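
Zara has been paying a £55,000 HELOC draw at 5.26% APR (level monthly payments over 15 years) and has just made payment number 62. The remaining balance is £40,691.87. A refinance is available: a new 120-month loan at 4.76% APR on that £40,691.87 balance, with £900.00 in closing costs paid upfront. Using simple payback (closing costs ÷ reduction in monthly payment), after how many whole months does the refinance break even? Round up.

Current payment = 55,000 × 5.26%/12 / (1 − (1+0.0043833)^−180) = £442.42.
Refinanced payment = 40,691.87 × 0.0039667 / (1 − (1+0.0039667)^−120) = £426.84.
Monthly savings = £442.42 − £426.84 = £15.58.
Break-even = £900.00 / £15.58 = 57.77 → 58 months.

58 months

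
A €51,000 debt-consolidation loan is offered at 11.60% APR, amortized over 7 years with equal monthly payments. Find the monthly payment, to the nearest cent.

Monthly rate = 11.6%/12 = 0.0096667; payment = 51,000 × 0.0096667 / (1 − (1+0.0096667)^−84) = €889.42.

€889.42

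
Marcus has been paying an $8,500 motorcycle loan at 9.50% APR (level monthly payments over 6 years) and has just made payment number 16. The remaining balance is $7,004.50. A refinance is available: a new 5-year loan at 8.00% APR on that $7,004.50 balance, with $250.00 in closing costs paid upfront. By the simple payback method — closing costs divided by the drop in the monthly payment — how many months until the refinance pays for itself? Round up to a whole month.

19 months

Current payment = 8,500 × 9.5%/12 / (1 − (1+0.0079167)^−72) = $155.33.
Refinanced payment = 7,004.50 × 0.0066667 / (1 − (1+0.0066667)^−60) = $142.03.
Monthly savings = $155.33 − $142.03 = $13.30.
Break-even = $250.00 / $13.30 = 18.80 → 19 months.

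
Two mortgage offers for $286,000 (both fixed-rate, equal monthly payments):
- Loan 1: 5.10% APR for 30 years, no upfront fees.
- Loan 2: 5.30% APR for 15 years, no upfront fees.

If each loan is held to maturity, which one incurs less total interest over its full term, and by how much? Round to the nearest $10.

Loan 1: monthly rate = 5.1%/12 = 0.0042500; payment = 286,000 × 0.0042500 / (1 − (1+0.0042500)^−360) = $1,552.84.
Total interest on Loan 1 = 360 × $1,552.84 − $286,000 = $273,022.40.
Loan 2: monthly rate = 5.3%/12 = 0.0044167; payment = 286,000 × 0.0044167 / (1 − (1+0.0044167)^−180) = $2,306.62.
Total interest on Loan 2 = 180 × $2,306.62 − $286,000 = $129,191.60.
Loan 2 is lower by $143,830.80.

Loan 2 by $143,830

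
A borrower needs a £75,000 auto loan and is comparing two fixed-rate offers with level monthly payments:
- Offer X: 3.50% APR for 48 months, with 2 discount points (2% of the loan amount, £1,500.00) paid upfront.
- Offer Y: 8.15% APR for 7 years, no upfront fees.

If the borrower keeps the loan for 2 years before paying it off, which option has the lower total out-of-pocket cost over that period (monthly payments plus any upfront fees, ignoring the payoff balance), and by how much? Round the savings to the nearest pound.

Offer Y by £13,551

Offer X: at 3.50% the monthly rate is 0.0029167, so the payment is 75,000 × 0.0029167 / (1 − 1.0029167^−48) = £1,676.70.
Offer Y: monthly rate = 8.15%/12 = 0.0067917; payment = 75,000 × 0.0067917 / (1 − (1+0.0067917)^−84) = £1,174.58.
Over 24 months: Offer X costs 24 × £1,676.70 + £1,500.00 = £41,740.80; Offer Y costs 24 × £1,174.58 = £28,189.92.
Offer Y is cheaper by £41,740.80 − £28,189.92 = £13,550.88.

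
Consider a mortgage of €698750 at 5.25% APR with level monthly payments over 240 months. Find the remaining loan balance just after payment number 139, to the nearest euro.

With monthly rate i = 5.25%/12 = 0.0043750, the balance after k of n payments is P · [(1+i)^n − (1+i)^k] / [(1+i)^n − 1].
(1+0.0043750)^240 = 2.85111402 and (1+0.0043750)^139 = 1.83454885, so the balance is 698,750 × (2.85111402 − 1.83454885) / (2.85111402 − 1) = €383,728.34.

€383,728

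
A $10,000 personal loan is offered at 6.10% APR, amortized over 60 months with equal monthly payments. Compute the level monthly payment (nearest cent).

Monthly rate = 6.1%/12 = 0.0050833; payment = 10,000 × 0.0050833 / (1 − (1+0.0050833)^−60) = $193.79.

$193.79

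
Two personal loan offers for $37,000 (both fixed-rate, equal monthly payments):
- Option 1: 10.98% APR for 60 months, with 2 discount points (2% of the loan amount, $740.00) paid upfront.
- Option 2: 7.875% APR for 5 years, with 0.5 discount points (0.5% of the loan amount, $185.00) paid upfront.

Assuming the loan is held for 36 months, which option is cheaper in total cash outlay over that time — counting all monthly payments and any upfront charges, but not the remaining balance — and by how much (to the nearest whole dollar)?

Option 2 by $2,574

Option 1: monthly rate = 10.98%/12 = 0.0091500; payment = 37,000 × 0.0091500 / (1 − (1+0.0091500)^−60) = $804.10.
Option 2: monthly rate = 7.875%/12 = 0.0065625; payment = 37,000 × 0.0065625 / (1 − (1+0.0065625)^−60) = $748.02.
Over 36 months: Option 1 costs 36 × $804.10 + $740.00 = $29,687.60; Option 2 costs 36 × $748.02 + $185.00 = $27,113.72.
Option 2 is cheaper by $29,687.60 − $27,113.72 = $2,573.88.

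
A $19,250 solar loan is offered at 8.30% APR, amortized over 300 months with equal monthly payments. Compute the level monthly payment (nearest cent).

At 8.30% the monthly rate is 0.0069167, so the payment is 19,250 × 0.0069167 / (1 − 1.0069167^−300) = $152.42.

$152.42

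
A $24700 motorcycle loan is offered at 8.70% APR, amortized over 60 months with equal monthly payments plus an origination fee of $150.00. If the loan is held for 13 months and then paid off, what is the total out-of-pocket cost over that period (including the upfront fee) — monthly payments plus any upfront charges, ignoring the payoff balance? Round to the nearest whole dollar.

$6,769

At 8.70% the monthly rate is 0.0072500, so the payment is 24,700 × 0.0072500 / (1 − 1.0072500^−60) = $509.14.
Total outlay = 13 × $509.14 + $150.00 = $6,768.82.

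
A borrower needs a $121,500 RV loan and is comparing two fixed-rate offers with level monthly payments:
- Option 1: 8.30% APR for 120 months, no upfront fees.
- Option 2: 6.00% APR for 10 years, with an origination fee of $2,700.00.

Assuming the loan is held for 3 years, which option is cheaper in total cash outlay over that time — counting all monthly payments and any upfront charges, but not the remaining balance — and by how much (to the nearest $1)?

Option 2 by $2,504

Option 1: at 8.30% the monthly rate is 0.0069167, so the payment is 121,500 × 0.0069167 / (1 − 1.0069167^−120) = $1,493.46.
Option 2: monthly rate = 6%/12 = 0.0050000; payment = 121,500 × 0.0050000 / (1 − (1+0.0050000)^−120) = $1,348.90.
Over 36 months: Option 1 costs 36 × $1,493.46 = $53,764.56; Option 2 costs 36 × $1,348.90 + $2,700.00 = $51,260.40.
Option 2 is cheaper by $53,764.56 − $51,260.40 = $2,504.16.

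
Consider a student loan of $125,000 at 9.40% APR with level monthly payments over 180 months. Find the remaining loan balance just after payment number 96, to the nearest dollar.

$79,652

With monthly rate i = 9.4%/12 = 0.0078333, the balance after k of n payments is P · [(1+i)^n − (1+i)^k] / [(1+i)^n − 1].
(1+0.0078333)^180 = 4.07351463 and (1+0.0078333)^96 = 2.11503203, so the balance is 125,000 × (4.07351463 − 2.11503203) / (4.07351463 − 1) = $79,651.59.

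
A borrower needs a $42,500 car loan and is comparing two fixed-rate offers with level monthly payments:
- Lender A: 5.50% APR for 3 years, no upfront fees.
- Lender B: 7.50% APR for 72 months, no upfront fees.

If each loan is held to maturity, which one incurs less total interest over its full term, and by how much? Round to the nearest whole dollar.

Lender A by $6,708

Lender A: monthly rate = 5.5%/12 = 0.0045833; payment = 42,500 × 0.0045833 / (1 − (1+0.0045833)^−36) = $1,283.33.
Total interest on Lender A = 36 × $1,283.33 − $42,500 = $3,699.88.
Lender B: at 7.50% the monthly rate is 0.0062500, so the payment is 42,500 × 0.0062500 / (1 − 1.0062500^−72) = $734.83.
Total interest on Lender B = 72 × $734.83 − $42,500 = $10,407.76.
Lender A is lower by $6,707.88.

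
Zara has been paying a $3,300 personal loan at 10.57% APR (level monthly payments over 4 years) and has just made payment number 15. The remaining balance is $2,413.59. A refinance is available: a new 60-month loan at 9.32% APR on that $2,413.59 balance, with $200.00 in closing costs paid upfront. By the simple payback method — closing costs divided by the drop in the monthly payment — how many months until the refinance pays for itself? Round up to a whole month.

6 months

Current payment = 3,300 × 10.57%/12 / (1 − (1+0.0088083)^−48) = $84.60.
Refinanced payment = 2,413.59 × 0.0077667 / (1 − (1+0.0077667)^−60) = $50.48.
Monthly savings = $84.60 − $50.48 = $34.12.
Break-even = $200.00 / $34.12 = 5.86 → 6 months.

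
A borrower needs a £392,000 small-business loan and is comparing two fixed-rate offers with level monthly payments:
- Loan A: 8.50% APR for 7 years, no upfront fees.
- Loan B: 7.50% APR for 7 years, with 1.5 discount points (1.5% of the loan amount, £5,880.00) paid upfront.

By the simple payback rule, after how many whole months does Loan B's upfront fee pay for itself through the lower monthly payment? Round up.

31 months

Loan A: monthly rate = 8.5%/12 = 0.0070833; payment = 392,000 × 0.0070833 / (1 − (1+0.0070833)^−84) = £6,207.90.
Loan B: at 7.50% the monthly rate is 0.0062500, so the payment is 392,000 × 0.0062500 / (1 − 1.0062500^−84) = £6,012.60.
Monthly savings = £6,207.90 − £6,012.60 = £195.30.
Break-even = £5,880.00 / £195.30 = 30.11 → 31 months.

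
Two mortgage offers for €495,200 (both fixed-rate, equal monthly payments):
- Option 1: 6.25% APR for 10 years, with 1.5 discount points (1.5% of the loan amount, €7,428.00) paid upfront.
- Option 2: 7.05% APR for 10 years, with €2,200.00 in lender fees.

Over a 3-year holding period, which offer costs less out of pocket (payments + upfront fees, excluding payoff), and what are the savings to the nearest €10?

Option 1: at 6.25% the monthly rate is 0.0052083, so the payment is 495,200 × 0.0052083 / (1 − 1.0052083^−120) = €5,560.11.
Option 2: at 7.05% the monthly rate is 0.0058750, so the payment is 495,200 × 0.0058750 / (1 − 1.0058750^−120) = €5,762.46.
Over 36 months: Option 1 costs 36 × €5,560.11 + €7,428.00 = €207,591.96; Option 2 costs 36 × €5,762.46 + €2,200.00 = €209,648.56.
Option 1 is cheaper by €209,648.56 − €207,591.96 = €2,056.60.

Option 1 by €2,060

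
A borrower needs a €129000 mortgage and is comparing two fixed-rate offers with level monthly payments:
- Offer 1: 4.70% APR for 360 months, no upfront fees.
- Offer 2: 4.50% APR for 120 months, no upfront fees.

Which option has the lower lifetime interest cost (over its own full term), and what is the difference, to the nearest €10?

Offer 1: monthly rate = 4.7%/12 = 0.0039167; payment = 129,000 × 0.0039167 / (1 − (1+0.0039167)^−360) = €669.04.
Total interest on Offer 1 = 360 × €669.04 − €129,000 = €111,854.40.
Offer 2: at 4.50% the monthly rate is 0.0037500, so the payment is 129,000 × 0.0037500 / (1 − 1.0037500^−120) = €1,336.94.
Total interest on Offer 2 = 120 × €1,336.94 − €129,000 = €31,432.80.
Offer 2 is lower by €80,421.60.

Offer 2 by €80,420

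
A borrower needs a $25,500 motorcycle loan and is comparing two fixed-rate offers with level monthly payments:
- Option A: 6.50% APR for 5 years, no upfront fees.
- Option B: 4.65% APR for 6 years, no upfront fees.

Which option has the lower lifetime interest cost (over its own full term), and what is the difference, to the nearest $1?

Option B by $665

Option A: at 6.50% the monthly rate is 0.0054167, so the payment is 25,500 × 0.0054167 / (1 − 1.0054167^−60) = $498.94.
Total interest on Option A = 60 × $498.94 − $25,500 = $4,436.40.
Option B: monthly rate = 4.65%/12 = 0.0038750; payment = 25,500 × 0.0038750 / (1 − (1+0.0038750)^−72) = $406.55.
Total interest on Option B = 72 × $406.55 − $25,500 = $3,771.60.
Option B is lower by $664.80.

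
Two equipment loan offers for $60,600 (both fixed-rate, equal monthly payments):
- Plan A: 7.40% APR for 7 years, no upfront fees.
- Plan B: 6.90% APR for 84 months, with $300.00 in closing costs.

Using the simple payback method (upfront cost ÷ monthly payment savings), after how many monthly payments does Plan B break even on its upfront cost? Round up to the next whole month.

21 months

Plan A: monthly rate = 7.4%/12 = 0.0061667; payment = 60,600 × 0.0061667 / (1 − (1+0.0061667)^−84) = $926.51.
Plan B: at 6.90% the monthly rate is 0.0057500, so the payment is 60,600 × 0.0057500 / (1 − 1.0057500^−84) = $911.66.
Monthly savings = $926.51 − $911.66 = $14.85.
Break-even = $300.00 / $14.85 = 20.20 → 21 months.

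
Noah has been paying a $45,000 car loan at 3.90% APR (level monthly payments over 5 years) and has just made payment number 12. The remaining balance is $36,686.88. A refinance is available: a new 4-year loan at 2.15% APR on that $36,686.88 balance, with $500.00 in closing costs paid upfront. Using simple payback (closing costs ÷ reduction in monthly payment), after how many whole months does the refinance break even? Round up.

18 months

Current payment = 45,000 × 3.9%/12 / (1 − (1+0.0032500)^−60) = $826.71.
Refinanced payment = 36,686.88 × 0.0017917 / (1 − (1+0.0017917)^−48) = $798.33.
Monthly savings = $826.71 − $798.33 = $28.38.
Break-even = $500.00 / $28.38 = 17.62 → 18 months.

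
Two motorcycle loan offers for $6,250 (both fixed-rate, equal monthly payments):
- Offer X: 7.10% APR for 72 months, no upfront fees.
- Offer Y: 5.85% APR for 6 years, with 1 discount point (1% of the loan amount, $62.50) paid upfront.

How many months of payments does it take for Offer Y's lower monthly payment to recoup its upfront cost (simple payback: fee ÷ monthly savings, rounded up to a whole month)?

17 months

Offer X: monthly rate = 7.1%/12 = 0.0059167; payment = 6,250 × 0.0059167 / (1 − (1+0.0059167)^−72) = $106.86.
Offer Y: at 5.85% the monthly rate is 0.0048750, so the payment is 6,250 × 0.0048750 / (1 − 1.0048750^−72) = $103.14.
Monthly savings = $106.86 − $103.14 = $3.72.
Break-even = $62.50 / $3.72 = 16.80 → 17 months.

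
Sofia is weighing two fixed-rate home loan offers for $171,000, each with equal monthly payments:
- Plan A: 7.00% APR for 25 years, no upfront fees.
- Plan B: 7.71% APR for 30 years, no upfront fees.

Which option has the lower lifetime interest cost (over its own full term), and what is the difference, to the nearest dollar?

Plan A by $76,745

Plan A: monthly rate = 7%/12 = 0.0058333; payment = 171,000 × 0.0058333 / (1 − (1+0.0058333)^−300) = $1,208.59.
Total interest on Plan A = 300 × $1,208.59 − $171,000 = $191,577.00.
Plan B: at 7.71% the monthly rate is 0.0064250, so the payment is 171,000 × 0.0064250 / (1 − 1.0064250^−360) = $1,220.34.
Total interest on Plan B = 360 × $1,220.34 − $171,000 = $268,322.40.
Plan A is lower by $76,745.40.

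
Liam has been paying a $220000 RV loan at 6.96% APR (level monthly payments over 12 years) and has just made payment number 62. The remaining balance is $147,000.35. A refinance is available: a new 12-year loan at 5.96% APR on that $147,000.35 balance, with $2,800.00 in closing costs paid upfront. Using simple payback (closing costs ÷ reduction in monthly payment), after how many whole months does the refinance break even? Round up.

4 months

Current payment = 220,000 × 6.96%/12 / (1 − (1+0.0058000)^−144) = $2,257.75.
Refinanced payment = 147,000.35 × 0.0049667 / (1 − (1+0.0049667)^−144) = $1,431.46.
Monthly savings = $2,257.75 − $1,431.46 = $826.29.
Break-even = $2,800.00 / $826.29 = 3.39 → 4 months.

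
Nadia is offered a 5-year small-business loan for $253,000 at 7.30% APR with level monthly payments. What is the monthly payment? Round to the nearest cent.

At 7.30% the monthly rate is 0.0060833, so the payment is 253,000 × 0.0060833 / (1 − 1.0060833^−60) = $5,045.59.

$5,045.59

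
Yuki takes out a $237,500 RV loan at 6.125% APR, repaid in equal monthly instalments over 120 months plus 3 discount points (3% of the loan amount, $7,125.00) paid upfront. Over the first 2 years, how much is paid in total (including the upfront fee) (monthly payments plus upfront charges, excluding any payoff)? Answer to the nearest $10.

$70,770

At 6.125% the monthly rate is 0.0051042, so the payment is 237,500 × 0.0051042 / (1 − 1.0051042^−120) = $2,651.67.
Total outlay = 24 × $2,651.67 + $7,125.00 = $70,765.08.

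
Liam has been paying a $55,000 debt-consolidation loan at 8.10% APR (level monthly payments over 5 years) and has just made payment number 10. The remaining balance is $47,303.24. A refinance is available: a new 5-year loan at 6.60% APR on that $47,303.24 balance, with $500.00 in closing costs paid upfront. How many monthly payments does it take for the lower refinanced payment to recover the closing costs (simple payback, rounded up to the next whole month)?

Current payment = 55,000 × 8.1%/12 / (1 − (1+0.0067500)^−60) = $1,117.84.
Refinanced payment = 47,303.24 × 0.0055000 / (1 − (1+0.0055000)^−60) = $927.76.
Monthly savings = $1,117.84 − $927.76 = $190.08.
Break-even = $500.00 / $190.08 = 2.63 → 3 months.

3 months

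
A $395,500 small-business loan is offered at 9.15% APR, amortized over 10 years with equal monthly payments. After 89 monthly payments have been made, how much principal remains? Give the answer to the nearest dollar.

With monthly rate i = 9.15%/12 = 0.0076250, the balance after k of n payments is P · [(1+i)^n − (1+i)^k] / [(1+i)^n − 1].
(1+0.0076250)^120 = 2.48812445 and (1+0.0076250)^89 = 1.96609790, so the balance is 395,500 × (2.48812445 − 1.96609790) / (2.48812445 − 1) = $138,739.40.

$138,739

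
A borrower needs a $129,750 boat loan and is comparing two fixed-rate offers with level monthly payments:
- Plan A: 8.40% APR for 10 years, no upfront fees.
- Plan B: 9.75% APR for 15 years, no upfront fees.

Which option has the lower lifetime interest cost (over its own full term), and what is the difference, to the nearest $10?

Plan A: monthly rate = 8.4%/12 = 0.0070000; payment = 129,750 × 0.0070000 / (1 − (1+0.0070000)^−120) = $1,601.78.
Total interest on Plan A = 120 × $1,601.78 − $129,750 = $62,463.60.
Plan B: at 9.75% the monthly rate is 0.0081250, so the payment is 129,750 × 0.0081250 / (1 − 1.0081250^−180) = $1,374.52.
Total interest on Plan B = 180 × $1,374.52 − $129,750 = $117,663.60.
Plan A is lower by $55,200.00.

Plan A by $55,200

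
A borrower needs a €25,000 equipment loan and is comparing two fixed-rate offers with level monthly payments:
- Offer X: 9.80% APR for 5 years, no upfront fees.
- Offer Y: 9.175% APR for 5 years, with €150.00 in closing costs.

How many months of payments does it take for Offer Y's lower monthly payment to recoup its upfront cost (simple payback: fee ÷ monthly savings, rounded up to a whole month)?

20 months

Offer X: at 9.80% the monthly rate is 0.0081667, so the payment is 25,000 × 0.0081667 / (1 − 1.0081667^−60) = €528.72.
Offer Y: monthly rate = 9.175%/12 = 0.0076458; payment = 25,000 × 0.0076458 / (1 − (1+0.0076458)^−60) = €521.08.
Monthly savings = €528.72 − €521.08 = €7.64.
Break-even = €150.00 / €7.64 = 19.63 → 20 months.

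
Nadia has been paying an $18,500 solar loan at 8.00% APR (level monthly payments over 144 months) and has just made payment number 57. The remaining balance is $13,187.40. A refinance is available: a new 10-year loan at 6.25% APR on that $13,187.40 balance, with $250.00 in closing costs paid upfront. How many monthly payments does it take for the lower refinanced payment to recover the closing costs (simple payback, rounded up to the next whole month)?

Current payment = 18,500 × 8%/12 / (1 − (1+0.0066667)^−144) = $200.25.
Refinanced payment = 13,187.40 × 0.0052083 / (1 − (1+0.0052083)^−120) = $148.07.
Monthly savings = $200.25 − $148.07 = $52.18.
Break-even = $250.00 / $52.18 = 4.79 → 5 months.

5 months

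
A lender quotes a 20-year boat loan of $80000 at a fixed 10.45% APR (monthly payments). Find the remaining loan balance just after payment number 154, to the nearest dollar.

With monthly rate i = 10.45%/12 = 0.0087083, the balance after k of n payments is P · [(1+i)^n − (1+i)^k] / [(1+i)^n − 1].
(1+0.0087083)^240 = 8.01209505 and (1+0.0087083)^154 = 3.80105140, so the balance is 80,000 × (8.01209505 − 3.80105140) / (8.01209505 − 1) = $48,043.20.

$48,043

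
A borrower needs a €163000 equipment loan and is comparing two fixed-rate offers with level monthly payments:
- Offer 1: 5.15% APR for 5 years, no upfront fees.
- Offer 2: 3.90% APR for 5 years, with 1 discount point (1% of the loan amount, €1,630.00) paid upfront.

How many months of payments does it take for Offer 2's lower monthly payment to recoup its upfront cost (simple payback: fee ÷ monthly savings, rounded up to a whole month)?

Offer 1: monthly rate = 5.15%/12 = 0.0042917; payment = 163,000 × 0.0042917 / (1 − (1+0.0042917)^−60) = €3,087.23.
Offer 2: at 3.90% the monthly rate is 0.0032500, so the payment is 163,000 × 0.0032500 / (1 − 1.0032500^−60) = €2,994.54.
Monthly savings = €3,087.23 − €2,994.54 = €92.69.
Break-even = €1,630.00 / €92.69 = 17.59 → 18 months.

18 months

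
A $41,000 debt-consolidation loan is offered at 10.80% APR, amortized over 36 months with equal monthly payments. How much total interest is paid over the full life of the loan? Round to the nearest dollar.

At 10.80% the monthly rate is 0.0090000, so the payment is 41,000 × 0.0090000 / (1 − 1.0090000^−36) = $1,338.41.
Total paid = 36 × $1,338.41 = $48,182.76; interest = $48,182.76 − $41,000 = $7,182.76.

$7,183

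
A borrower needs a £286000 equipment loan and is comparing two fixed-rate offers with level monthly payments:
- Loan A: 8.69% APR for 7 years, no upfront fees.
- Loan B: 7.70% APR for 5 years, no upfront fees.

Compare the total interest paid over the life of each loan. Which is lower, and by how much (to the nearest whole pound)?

Loan B by £37,271

Loan A: monthly rate = 8.69%/12 = 0.0072417; payment = 286,000 × 0.0072417 / (1 − (1+0.0072417)^−84) = £4,556.61.
Total interest on Loan A = 84 × £4,556.61 − £286,000 = £96,755.24.
Loan B: at 7.70% the monthly rate is 0.0064167, so the payment is 286,000 × 0.0064167 / (1 − 1.0064167^−60) = £5,758.07.
Total interest on Loan B = 60 × £5,758.07 − £286,000 = £59,484.20.
Loan B is lower by £37,271.04.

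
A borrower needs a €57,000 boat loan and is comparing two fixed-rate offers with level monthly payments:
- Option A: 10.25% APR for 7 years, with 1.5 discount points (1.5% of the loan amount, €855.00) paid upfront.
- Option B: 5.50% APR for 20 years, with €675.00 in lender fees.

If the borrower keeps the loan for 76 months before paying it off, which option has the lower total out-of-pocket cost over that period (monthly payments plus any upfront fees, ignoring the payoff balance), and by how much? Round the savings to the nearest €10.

Option B by €42,860

Option A: at 10.25% the monthly rate is 0.0085417, so the payment is 57,000 × 0.0085417 / (1 − 1.0085417^−84) = €953.65.
Option B: at 5.50% the monthly rate is 0.0045833, so the payment is 57,000 × 0.0045833 / (1 − 1.0045833^−240) = €392.10.
Over 76 months: Option A costs 76 × €953.65 + €855.00 = €73,332.40; Option B costs 76 × €392.10 + €675.00 = €30,474.60.
Option B is cheaper by €73,332.40 − €30,474.60 = €42,857.80.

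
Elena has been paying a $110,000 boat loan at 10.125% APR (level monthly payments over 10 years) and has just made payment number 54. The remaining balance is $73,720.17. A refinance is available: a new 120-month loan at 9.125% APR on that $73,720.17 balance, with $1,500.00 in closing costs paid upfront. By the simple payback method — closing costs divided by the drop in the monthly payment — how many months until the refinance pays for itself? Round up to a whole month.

3 months

Current payment = 110,000 × 10.125%/12 / (1 − (1+0.0084375)^−120) = $1,461.28.
Refinanced payment = 73,720.17 × 0.0076042 / (1 − (1+0.0076042)^−120) = $938.85.
Monthly savings = $1,461.28 − $938.85 = $522.43.
Break-even = $1,500.00 / $522.43 = 2.87 → 3 months.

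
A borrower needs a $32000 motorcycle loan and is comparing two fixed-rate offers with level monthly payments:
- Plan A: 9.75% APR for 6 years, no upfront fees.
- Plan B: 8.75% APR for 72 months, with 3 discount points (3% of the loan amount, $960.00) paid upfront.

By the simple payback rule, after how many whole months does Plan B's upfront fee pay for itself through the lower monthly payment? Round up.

Plan A: monthly rate = 9.75%/12 = 0.0081250; payment = 32,000 × 0.0081250 / (1 − (1+0.0081250)^−72) = $588.80.
Plan B: at 8.75% the monthly rate is 0.0072917, so the payment is 32,000 × 0.0072917 / (1 − 1.0072917^−72) = $572.85.
Monthly savings = $588.80 − $572.85 = $15.95.
Break-even = $960.00 / $15.95 = 60.19 → 61 months.

61 months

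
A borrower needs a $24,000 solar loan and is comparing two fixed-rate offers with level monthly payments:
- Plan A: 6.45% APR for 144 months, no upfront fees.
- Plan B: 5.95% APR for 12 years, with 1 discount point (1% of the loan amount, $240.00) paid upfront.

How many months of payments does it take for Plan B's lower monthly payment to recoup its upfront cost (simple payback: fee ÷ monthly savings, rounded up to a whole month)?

39 months

Plan A: monthly rate = 6.45%/12 = 0.0053750; payment = 24,000 × 0.0053750 / (1 − (1+0.0053750)^−144) = $239.83.
Plan B: at 5.95% the monthly rate is 0.0049583, so the payment is 24,000 × 0.0049583 / (1 − 1.0049583^−144) = $233.58.
Monthly savings = $239.83 − $233.58 = $6.25.
Break-even = $240.00 / $6.25 = 38.40 → 39 months.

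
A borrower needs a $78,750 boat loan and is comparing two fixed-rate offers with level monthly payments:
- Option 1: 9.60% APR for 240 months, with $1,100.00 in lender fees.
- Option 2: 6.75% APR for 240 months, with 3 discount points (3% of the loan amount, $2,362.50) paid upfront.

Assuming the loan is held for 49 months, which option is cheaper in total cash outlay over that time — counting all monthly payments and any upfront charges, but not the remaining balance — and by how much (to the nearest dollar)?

Option 2 by $5,618

Option 1: at 9.60% the monthly rate is 0.0080000, so the payment is 78,750 × 0.0080000 / (1 − 1.0080000^−240) = $739.20.
Option 2: monthly rate = 6.75%/12 = 0.0056250; payment = 78,750 × 0.0056250 / (1 − (1+0.0056250)^−240) = $598.79.
Over 49 months: Option 1 costs 49 × $739.20 + $1,100.00 = $37,320.80; Option 2 costs 49 × $598.79 + $2,362.50 = $31,703.21.
Option 2 is cheaper by $37,320.80 − $31,703.21 = $5,617.59.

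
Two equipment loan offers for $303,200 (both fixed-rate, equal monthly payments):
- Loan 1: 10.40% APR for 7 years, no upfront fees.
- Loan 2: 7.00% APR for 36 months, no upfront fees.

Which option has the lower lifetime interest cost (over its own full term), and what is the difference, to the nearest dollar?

Loan 1: monthly rate = 10.4%/12 = 0.0086667; payment = 303,200 × 0.0086667 / (1 − (1+0.0086667)^−84) = $5,096.37.
Total interest on Loan 1 = 84 × $5,096.37 − $303,200 = $124,895.08.
Loan 2: at 7.00% the monthly rate is 0.0058333, so the payment is 303,200 × 0.0058333 / (1 − 1.0058333^−36) = $9,361.94.
Total interest on Loan 2 = 36 × $9,361.94 − $303,200 = $33,829.84.
Loan 2 is lower by $91,065.24.

Loan 2 by $91,065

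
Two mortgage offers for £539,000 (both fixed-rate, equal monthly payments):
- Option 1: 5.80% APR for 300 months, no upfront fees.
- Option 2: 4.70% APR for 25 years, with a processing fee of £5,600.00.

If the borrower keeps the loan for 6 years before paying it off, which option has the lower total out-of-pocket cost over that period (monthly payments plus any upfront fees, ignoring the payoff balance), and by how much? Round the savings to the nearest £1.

Option 1: at 5.80% the monthly rate is 0.0048333, so the payment is 539,000 × 0.0048333 / (1 − 1.0048333^−300) = £3,407.19.
Option 2: at 4.70% the monthly rate is 0.0039167, so the payment is 539,000 × 0.0039167 / (1 − 1.0039167^−300) = £3,057.45.
Over 72 months: Option 1 costs 72 × £3,407.19 = £245,317.68; Option 2 costs 72 × £3,057.45 + £5,600.00 = £225,736.40.
Option 2 is cheaper by £245,317.68 − £225,736.40 = £19,581.28.

Option 2 by £19,581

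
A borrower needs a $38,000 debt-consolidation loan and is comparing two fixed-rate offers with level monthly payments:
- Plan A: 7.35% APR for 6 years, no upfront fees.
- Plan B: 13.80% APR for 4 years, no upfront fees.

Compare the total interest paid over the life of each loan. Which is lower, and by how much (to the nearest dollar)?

Plan A by $2,553

Plan A: monthly rate = 7.35%/12 = 0.0061250; payment = 38,000 × 0.0061250 / (1 − (1+0.0061250)^−72) = $654.27.
Total interest on Plan A = 72 × $654.27 − $38,000 = $9,107.44.
Plan B: monthly rate = 13.8%/12 = 0.0115000; payment = 38,000 × 0.0115000 / (1 − (1+0.0115000)^−48) = $1,034.60.
Total interest on Plan B = 48 × $1,034.60 − $38,000 = $11,660.80.
Plan A is lower by $2,553.36.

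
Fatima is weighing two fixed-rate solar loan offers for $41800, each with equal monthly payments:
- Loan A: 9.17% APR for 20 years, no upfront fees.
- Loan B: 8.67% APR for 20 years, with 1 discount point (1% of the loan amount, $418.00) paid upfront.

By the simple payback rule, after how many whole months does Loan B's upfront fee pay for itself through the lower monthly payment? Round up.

32 months

Loan A: at 9.17% the monthly rate is 0.0076417, so the payment is 41,800 × 0.0076417 / (1 − 1.0076417^−240) = $380.67.
Loan B: monthly rate = 8.67%/12 = 0.0072250; payment = 41,800 × 0.0072250 / (1 − (1+0.0072250)^−240) = $367.26.
Monthly savings = $380.67 − $367.26 = $13.41.
Break-even = $418.00 / $13.41 = 31.17 → 32 months.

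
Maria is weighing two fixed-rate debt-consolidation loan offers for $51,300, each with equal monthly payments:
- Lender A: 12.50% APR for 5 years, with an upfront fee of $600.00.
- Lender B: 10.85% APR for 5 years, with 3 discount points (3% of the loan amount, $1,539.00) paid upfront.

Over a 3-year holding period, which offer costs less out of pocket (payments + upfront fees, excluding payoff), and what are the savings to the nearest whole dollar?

Lender A: monthly rate = 12.5%/12 = 0.0104167; payment = 51,300 × 0.0104167 / (1 − (1+0.0104167)^−60) = $1,154.14.
Lender B: at 10.85% the monthly rate is 0.0090417, so the payment is 51,300 × 0.0090417 / (1 − 1.0090417^−60) = $1,111.55.
Over 36 months: Lender A costs 36 × $1,154.14 + $600.00 = $42,149.04; Lender B costs 36 × $1,111.55 + $1,539.00 = $41,554.80.
Lender B is cheaper by $42,149.04 − $41,554.80 = $594.24.

Lender B by $594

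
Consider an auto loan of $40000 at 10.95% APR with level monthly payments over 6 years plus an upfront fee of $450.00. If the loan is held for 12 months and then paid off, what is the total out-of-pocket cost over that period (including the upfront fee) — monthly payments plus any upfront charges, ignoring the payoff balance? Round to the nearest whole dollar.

At 10.95% the monthly rate is 0.0091250, so the payment is 40,000 × 0.0091250 / (1 − 1.0091250^−72) = $760.34.
Total outlay = 12 × $760.34 + $450.00 = $9,574.08.

$9,574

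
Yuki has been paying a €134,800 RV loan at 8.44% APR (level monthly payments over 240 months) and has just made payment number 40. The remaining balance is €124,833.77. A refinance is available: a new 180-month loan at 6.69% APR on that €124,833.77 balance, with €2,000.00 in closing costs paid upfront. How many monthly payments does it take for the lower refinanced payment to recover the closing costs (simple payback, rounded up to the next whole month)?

Current payment = 134,800 × 8.44%/12 / (1 − (1+0.0070333)^−240) = €1,164.71.
Refinanced payment = 124,833.77 × 0.0055750 / (1 − (1+0.0055750)^−180) = €1,100.52.
Monthly savings = €1,164.71 − €1,100.52 = €64.19.
Break-even = €2,000.00 / €64.19 = 31.16 → 32 months.

32 months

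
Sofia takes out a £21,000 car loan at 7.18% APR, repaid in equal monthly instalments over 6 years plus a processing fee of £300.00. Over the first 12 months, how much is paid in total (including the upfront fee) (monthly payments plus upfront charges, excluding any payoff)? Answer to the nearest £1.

£4,618

Monthly rate = 7.18%/12 = 0.0059833; payment = 21,000 × 0.0059833 / (1 − (1+0.0059833)^−72) = £359.85.
Total outlay = 12 × £359.85 + £300.00 = £4,618.20.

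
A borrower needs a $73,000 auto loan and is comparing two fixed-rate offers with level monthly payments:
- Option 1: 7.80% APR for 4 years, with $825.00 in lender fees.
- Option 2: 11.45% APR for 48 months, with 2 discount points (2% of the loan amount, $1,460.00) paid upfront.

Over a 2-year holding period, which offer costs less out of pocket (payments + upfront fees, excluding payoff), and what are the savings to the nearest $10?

Option 1: monthly rate = 7.8%/12 = 0.0065000; payment = 73,000 × 0.0065000 / (1 − (1+0.0065000)^−48) = $1,775.30.
Option 2: monthly rate = 11.45%/12 = 0.0095417; payment = 73,000 × 0.0095417 / (1 − (1+0.0095417)^−48) = $1,902.72.
Over 24 months: Option 1 costs 24 × $1,775.30 + $825.00 = $43,432.20; Option 2 costs 24 × $1,902.72 + $1,460.00 = $47,125.28.
Option 1 is cheaper by $47,125.28 − $43,432.20 = $3,693.08.

Option 1 by $3,690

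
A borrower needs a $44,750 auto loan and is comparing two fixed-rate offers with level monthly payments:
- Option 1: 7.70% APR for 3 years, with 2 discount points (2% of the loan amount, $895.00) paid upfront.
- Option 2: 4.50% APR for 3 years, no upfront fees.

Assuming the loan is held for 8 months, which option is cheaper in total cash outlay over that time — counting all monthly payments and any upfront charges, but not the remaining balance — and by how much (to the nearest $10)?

Option 1: monthly rate = 7.7%/12 = 0.0064167; payment = 44,750 × 0.0064167 / (1 − (1+0.0064167)^−36) = $1,396.12.
Option 2: monthly rate = 4.5%/12 = 0.0037500; payment = 44,750 × 0.0037500 / (1 − (1+0.0037500)^−36) = $1,331.17.
Over 8 months: Option 1 costs 8 × $1,396.12 + $895.00 = $12,063.96; Option 2 costs 8 × $1,331.17 = $10,649.36.
Option 2 is cheaper by $12,063.96 − $10,649.36 = $1,414.60.

Option 2 by $1,410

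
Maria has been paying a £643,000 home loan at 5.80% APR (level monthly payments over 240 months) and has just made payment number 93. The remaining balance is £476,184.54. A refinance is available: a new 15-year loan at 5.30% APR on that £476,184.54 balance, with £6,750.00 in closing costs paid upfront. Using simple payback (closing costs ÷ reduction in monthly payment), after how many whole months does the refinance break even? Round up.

Current payment = 643,000 × 5.8%/12 / (1 − (1+0.0048333)^−240) = £4,532.77.
Refinanced payment = 476,184.54 × 0.0044167 / (1 − (1+0.0044167)^−180) = £3,840.47.
Monthly savings = £4,532.77 − £3,840.47 = £692.30.
Break-even = £6,750.00 / £692.30 = 9.75 → 10 months.

10 months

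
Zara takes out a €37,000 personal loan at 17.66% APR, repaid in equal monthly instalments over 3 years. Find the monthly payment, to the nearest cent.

€1,331.34

At 17.66% the monthly rate is 0.0147167, so the payment is 37,000 × 0.0147167 / (1 − 1.0147167^−36) = €1,331.34.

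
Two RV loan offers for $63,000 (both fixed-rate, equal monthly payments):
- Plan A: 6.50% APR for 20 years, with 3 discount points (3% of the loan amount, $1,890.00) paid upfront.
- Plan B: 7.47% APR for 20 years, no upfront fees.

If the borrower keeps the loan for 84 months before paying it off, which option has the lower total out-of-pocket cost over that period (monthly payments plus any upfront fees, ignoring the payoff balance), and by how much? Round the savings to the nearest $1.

Plan A: monthly rate = 6.5%/12 = 0.0054167; payment = 63,000 × 0.0054167 / (1 − (1+0.0054167)^−240) = $469.71.
Plan B: at 7.47% the monthly rate is 0.0062250, so the payment is 63,000 × 0.0062250 / (1 − 1.0062250^−240) = $506.37.
Over 84 months: Plan A costs 84 × $469.71 + $1,890.00 = $41,345.64; Plan B costs 84 × $506.37 = $42,535.08.
Plan A is cheaper by $42,535.08 − $41,345.64 = $1,189.44.

Plan A by $1,189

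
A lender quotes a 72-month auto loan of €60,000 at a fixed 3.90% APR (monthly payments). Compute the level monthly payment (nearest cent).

Monthly rate = 3.9%/12 = 0.0032500; payment = 60,000 × 0.0032500 / (1 − (1+0.0032500)^−72) = €935.98.

€935.98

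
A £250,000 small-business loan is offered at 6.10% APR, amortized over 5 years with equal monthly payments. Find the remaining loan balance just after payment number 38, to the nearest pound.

£100,601

With monthly rate i = 6.1%/12 = 0.0050833, the balance after k of n payments is P · [(1+i)^n − (1+i)^k] / [(1+i)^n − 1].
(1+0.0050833)^60 = 1.35557729 and (1+0.0050833)^38 = 1.21249153, so the balance is 250,000 × (1.35557729 − 1.21249153) / (1.35557729 − 1) = £100,601.03.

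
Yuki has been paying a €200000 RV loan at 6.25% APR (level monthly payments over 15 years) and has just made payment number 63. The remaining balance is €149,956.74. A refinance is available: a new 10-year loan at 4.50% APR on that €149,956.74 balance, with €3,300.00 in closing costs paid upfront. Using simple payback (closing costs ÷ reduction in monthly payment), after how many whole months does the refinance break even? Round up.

21 months

Current payment = 200,000 × 6.25%/12 / (1 − (1+0.0052083)^−180) = €1,714.85.
Refinanced payment = 149,956.74 × 0.0037500 / (1 − (1+0.0037500)^−120) = €1,554.13.
Monthly savings = €1,714.85 − €1,554.13 = €160.72.
Break-even = €3,300.00 / €160.72 = 20.53 → 21 months.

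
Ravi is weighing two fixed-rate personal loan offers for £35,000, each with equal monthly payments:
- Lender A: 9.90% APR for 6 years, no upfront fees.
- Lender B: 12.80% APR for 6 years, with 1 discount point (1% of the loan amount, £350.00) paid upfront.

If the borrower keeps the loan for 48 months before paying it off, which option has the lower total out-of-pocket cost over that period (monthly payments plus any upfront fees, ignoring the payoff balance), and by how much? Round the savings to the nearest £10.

Lender A: at 9.90% the monthly rate is 0.0082500, so the payment is 35,000 × 0.0082500 / (1 − 1.0082500^−72) = £646.64.
Lender B: monthly rate = 12.8%/12 = 0.0106667; payment = 35,000 × 0.0106667 / (1 − (1+0.0106667)^−72) = £698.90.
Over 48 months: Lender A costs 48 × £646.64 = £31,038.72; Lender B costs 48 × £698.90 + £350.00 = £33,897.20.
Lender A is cheaper by £33,897.20 − £31,038.72 = £2,858.48.

Lender A by £2,860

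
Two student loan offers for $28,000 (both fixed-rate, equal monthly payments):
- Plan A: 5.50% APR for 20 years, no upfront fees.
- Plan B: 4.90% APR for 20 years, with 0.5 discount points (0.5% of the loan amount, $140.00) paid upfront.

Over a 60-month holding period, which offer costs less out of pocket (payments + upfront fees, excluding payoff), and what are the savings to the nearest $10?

Plan A: monthly rate = 5.5%/12 = 0.0045833; payment = 28,000 × 0.0045833 / (1 − (1+0.0045833)^−240) = $192.61.
Plan B: monthly rate = 4.9%/12 = 0.0040833; payment = 28,000 × 0.0040833 / (1 − (1+0.0040833)^−240) = $183.24.
Over 60 months: Plan A costs 60 × $192.61 = $11,556.60; Plan B costs 60 × $183.24 + $140.00 = $11,134.40.
Plan B is cheaper by $11,556.60 − $11,134.40 = $422.20.

Plan B by $420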